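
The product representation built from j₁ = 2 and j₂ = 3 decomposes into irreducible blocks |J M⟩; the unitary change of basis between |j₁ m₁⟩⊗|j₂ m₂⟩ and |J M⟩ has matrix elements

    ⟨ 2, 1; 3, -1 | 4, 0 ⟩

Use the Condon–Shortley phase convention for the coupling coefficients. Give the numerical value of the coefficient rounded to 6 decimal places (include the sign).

+0.597614

√[9·1!3!5!/10! · 3!1!2!4!4!4!] = √(10368/35)
  +(−1)^0/∏(0,1,1,2,2,3)! = 1/24  (running 1/24)
  +(−1)^1/∏(1,0,0,1,3,4)! = -1/144  (running 5/144)
⟨..|..⟩ = √(10368/35)·(5/144) = +0.597614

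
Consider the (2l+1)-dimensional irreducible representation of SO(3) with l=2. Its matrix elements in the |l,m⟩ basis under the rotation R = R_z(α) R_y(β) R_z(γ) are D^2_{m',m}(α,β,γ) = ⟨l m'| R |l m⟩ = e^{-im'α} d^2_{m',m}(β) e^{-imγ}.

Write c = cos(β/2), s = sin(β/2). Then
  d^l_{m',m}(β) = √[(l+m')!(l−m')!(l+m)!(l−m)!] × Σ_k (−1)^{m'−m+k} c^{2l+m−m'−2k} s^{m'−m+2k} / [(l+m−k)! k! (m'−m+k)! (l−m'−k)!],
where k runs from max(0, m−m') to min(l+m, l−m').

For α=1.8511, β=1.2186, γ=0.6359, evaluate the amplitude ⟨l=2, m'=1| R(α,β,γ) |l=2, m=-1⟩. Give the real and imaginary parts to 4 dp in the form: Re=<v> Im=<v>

Split into d^2_{1,-1}(β=1.2186) × two z-phases.
With c≡cos(β/2)=0.820049 and s≡sin(β/2)=0.572294, N=[6·1·1·6]^{1/2}=6.000000
k: max(0,(-1)−(1))=0 … min(2+(-1),2−(1))=1
  k=0: (−1)^2·6.0000/(2)·0.8200^2·0.5723^2 = +0.660752
  k=1: (−1)^3·6.0000/(6)·0.8200^0·0.5723^4 = -0.107269
d^2_{1,-1}(1.2186) = +0.660752 -0.107269 = +0.553483
Phases: e^{-i·(1)·1.8511}=-0.276647-0.960971i, e^{-i·(-1)·0.6359}=+0.804538+0.593902i ⇒ D=+0.192695-0.518856i

Re=0.1927 Im=-0.5189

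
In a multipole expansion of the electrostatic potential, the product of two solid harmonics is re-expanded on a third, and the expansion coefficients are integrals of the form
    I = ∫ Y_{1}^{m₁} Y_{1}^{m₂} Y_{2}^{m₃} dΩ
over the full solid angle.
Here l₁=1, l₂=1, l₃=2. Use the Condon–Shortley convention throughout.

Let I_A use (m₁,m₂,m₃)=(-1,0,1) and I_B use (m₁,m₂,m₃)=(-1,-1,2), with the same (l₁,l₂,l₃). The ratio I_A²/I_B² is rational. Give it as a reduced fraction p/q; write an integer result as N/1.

1/2

l's match ⇒ only the (l;m) 3-j factors differ between A and B.
A: triangle coeff Δ(1,1,2) = 1/30; Σ_t [0,0]: t=0:+1/2 = 1/2; (3j)²=1/10 [(1 1 2; -1 0 1)], sign=-1
B: triangle coeff Δ(1,1,2) = 1/30; Σ_t [0,0]: t=0:+1/4 = 1/4; (3j)²=1/5 [(1 1 2; -1 -1 2)], sign=+1
I_A²/I_B² = (1/10)/(1/5) = 1/2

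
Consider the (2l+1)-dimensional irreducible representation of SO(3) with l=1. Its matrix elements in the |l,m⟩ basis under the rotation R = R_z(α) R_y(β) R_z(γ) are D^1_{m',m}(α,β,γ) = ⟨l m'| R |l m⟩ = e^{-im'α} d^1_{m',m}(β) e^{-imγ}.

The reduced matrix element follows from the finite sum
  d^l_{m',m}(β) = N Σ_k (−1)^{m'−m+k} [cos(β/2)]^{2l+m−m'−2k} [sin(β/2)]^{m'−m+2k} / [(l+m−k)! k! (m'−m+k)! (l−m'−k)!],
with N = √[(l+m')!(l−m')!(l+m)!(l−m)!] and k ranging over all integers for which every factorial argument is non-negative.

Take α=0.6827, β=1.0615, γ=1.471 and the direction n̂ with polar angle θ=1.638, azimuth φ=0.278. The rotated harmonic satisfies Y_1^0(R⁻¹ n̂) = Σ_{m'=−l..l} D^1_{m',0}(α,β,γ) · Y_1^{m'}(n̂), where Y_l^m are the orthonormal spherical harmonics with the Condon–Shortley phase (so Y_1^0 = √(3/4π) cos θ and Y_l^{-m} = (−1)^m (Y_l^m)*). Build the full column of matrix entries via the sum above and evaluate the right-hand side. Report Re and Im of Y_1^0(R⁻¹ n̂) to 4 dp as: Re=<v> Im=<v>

Need the full column D^1_{m',0} for m'=−1..1 at α=0.6827, β=1.0615, γ=1.4710.
cos(β/2)=0.862428, sin(β/2)=0.506180
d^1_{-1,0}: single k=1 term ⇒ +0.617366;  D = +0.478997+0.389490i
d^1_{0,0}: k∈[0..1] ⇒ +0.743781 -0.256219 = +0.487563;  D = +0.487563+0.000000i
d^1_{1,0}: single k=0 term ⇒ -0.617366;  D = -0.478997+0.389490i
Y_1^{m'}(θ=1.638,φ=0.278) and Σ D·Y over m':
  (+0.4790+0.3895i)·(+0.3315-0.0946i)  (+0.4876+0.0000i)·(-0.0328+0.0000i)  (-0.4790+0.3895i)·(-0.3315-0.0946i)
Y_1^0(R⁻¹ n̂) = +0.375250+0.000000i

Re=0.3753 Im=0.0000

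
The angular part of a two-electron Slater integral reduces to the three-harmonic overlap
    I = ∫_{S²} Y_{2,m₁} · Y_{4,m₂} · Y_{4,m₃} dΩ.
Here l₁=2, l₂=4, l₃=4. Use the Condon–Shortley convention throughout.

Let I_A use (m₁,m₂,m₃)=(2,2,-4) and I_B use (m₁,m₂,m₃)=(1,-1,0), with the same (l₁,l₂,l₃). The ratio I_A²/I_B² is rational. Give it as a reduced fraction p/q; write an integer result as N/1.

28/5

l's match ⇒ only the (l;m) 3-j factors differ between A and B.
A: triangle coeff Δ(2,4,4) = 1/13860; Σ_t [0,0]: t=0:+1/2880 = 1/2880; (3j)²=2/165 [(2 4 4; 2 2 -4)], sign=+1
B: triangle coeff Δ(2,4,4) = 1/13860; Σ_t [0,1]: t=0:+1/72 t=1:−1/96 = 1/288; (3j)²=1/462 [(2 4 4; 1 -1 0)], sign=+1
I_A²/I_B² = (2/165)/(1/462) = 28/5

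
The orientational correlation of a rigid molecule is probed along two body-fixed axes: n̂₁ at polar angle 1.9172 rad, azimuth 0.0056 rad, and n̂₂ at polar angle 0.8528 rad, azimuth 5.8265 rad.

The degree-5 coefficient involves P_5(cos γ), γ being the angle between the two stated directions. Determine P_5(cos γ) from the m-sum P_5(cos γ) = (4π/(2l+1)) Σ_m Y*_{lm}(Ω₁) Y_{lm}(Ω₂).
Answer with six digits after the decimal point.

0.255966

Summing Y*_{l m}(θ₁,φ₁)·Y_{l m}(θ₂,φ₂) over m ∈ [−5, 5]; prefactor 4π/(2·5+1) = 1.142397:
  term(m=-5) = -0.02593 + 0.02836j   from Y*(Ω₁)=0.34158 + 0.00957j, Y(Ω₂)=-0.07353 + 0.08509j
  term(m=-4) = 0.03329 - 0.11650j   from Y*(Ω₁)=-0.38995 - 0.00874j, Y(Ω₂)=-0.07864 + 0.30052j
  term(m=-3) = 0.00084 + 0.00453j   from Y*(Ω₁)=0.01078 + 0.00018j, Y(Ω₂)=0.08531 + 0.41926j
  term(m=-2) = 0.03784 + 0.05017j   from Y*(Ω₁)=0.33301 + 0.00373j, Y(Ω₂)=0.11532 + 0.14938j
  term(m=-1) = 0.02451 + 0.01221j   from Y*(Ω₁)=-0.10085 - 0.00056j, Y(Ω₂)=-0.24368 - 0.11972j
  term(m=+0) = 0.08294 + 0.00000j   from Y*(Ω₁)=-0.30844 + 0.00000j, Y(Ω₂)=-0.26891 + 0.00000j
  term(m=+1) = 0.02451 - 0.01221j   from Y*(Ω₁)=0.10085 - 0.00056j, Y(Ω₂)=0.24368 - 0.11972j
  term(m=+2) = 0.03784 - 0.05017j   from Y*(Ω₁)=0.33301 - 0.00373j, Y(Ω₂)=0.11532 - 0.14938j
  term(m=+3) = 0.00084 - 0.00453j   from Y*(Ω₁)=-0.01078 + 0.00018j, Y(Ω₂)=-0.08531 + 0.41926j
  term(m=+4) = 0.03329 + 0.11650j   from Y*(Ω₁)=-0.38995 + 0.00874j, Y(Ω₂)=-0.07864 - 0.30052j
  term(m=+5) = -0.02593 - 0.02836j   from Y*(Ω₁)=-0.34158 + 0.00957j, Y(Ω₂)=0.07353 + 0.08509j
Accumulated sum 0.22406 - 0.00000j; after 4π/(2l+1) scaling, 0.25597 - 0.00000j ⇒ P_5 = 0.255966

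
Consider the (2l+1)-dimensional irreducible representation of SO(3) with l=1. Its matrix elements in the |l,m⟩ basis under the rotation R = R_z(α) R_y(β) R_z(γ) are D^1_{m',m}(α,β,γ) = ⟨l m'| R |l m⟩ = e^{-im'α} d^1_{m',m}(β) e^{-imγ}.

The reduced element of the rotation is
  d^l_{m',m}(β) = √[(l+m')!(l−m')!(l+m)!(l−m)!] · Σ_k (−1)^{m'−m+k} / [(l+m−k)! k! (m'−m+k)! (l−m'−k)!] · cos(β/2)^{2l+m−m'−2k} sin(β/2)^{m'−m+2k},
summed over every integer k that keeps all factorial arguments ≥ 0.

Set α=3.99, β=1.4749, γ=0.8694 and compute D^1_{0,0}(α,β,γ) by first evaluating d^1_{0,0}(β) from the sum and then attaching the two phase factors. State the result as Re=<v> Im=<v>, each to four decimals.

First d^1_{0,0}(β=1.4749), then the phase factors e^{-i(0)α} and e^{-i(0)γ}:
Half-angle: c=0.740186, s=0.672403. N=√(1·1·1·1)=1.000000
Admissible k: 0..1 (factorial args all ≥0)
  k=0: (−1)^0·1.0000/(1)·0.7402^2·0.6724^0 = +0.547875
  k=1: (−1)^1·1.0000/(1)·0.7402^0·0.6724^2 = -0.452125
d^1_{0,0}(1.4749) = +0.547875 -0.452125 = +0.095749
D = (+1.000000+0.000000i)·(+0.095749)·(+1.000000+0.000000i) = +0.095749+0.000000i

Re=0.0957 Im=0.0000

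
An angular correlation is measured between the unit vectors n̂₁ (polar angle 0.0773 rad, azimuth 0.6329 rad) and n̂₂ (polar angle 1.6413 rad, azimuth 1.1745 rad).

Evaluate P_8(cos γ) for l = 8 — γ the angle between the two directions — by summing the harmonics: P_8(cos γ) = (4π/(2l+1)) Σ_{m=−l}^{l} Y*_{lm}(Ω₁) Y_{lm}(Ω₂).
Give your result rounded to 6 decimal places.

0.273262

Term-by-term m-sum for l=8 (normalisation 4π/17 = 0.739198):
  [-8]  conj(Y_{8,-8})(Ω₁) = +0.000000-0.000000i ; Y_{8,-8}(Ω₂) = -0.505064-0.014539i ; Δ = -0.000000+0.000000i
  [-7]  conj(Y_{8,-7})(Ω₁) = -0.000000-0.000000i ; Y_{8,-7}(Ω₂) = +0.051283+0.133200i ; Δ = +0.000000-0.000000i
  [-6]  conj(Y_{8,-6})(Ω₁) = -0.000001-0.000001i ; Y_{8,-6}(Ω₂) = -0.247885+0.237410i ; Δ = +0.000000-0.000000i
  [-5]  conj(Y_{8,-5})(Ω₁) = -0.000027-0.000001i ; Y_{8,-5}(Ω₂) = +0.151750+0.066079i ; Δ = -0.000004-0.000002i
  [-4]  conj(Y_{8,-4})(Ω₁) = -0.000388+0.000271i ; Y_{8,-4}(Ω₂) = -0.004205+0.292232i ; Δ = -0.000078-0.000115i
  [-3]  conj(Y_{8,-3})(Ω₁) = -0.002027+0.005958i ; Y_{8,-3}(Ω₂) = +0.162764-0.065370i ; Δ = +0.000060+0.001102i
  [-2]  conj(Y_{8,-2})(Ω₁) = +0.017883+0.056804i ; Y_{8,-2}(Ω₂) = +0.189198+0.191940i ; Δ = -0.007520+0.014180i
  [-1]  conj(Y_{8,-1})(Ω₁) = +0.291466+0.213810i ; Y_{8,-1}(Ω₂) = +0.069255-0.165510i ; Δ = +0.055573-0.033433i
  [+0]  conj(Y_{8,0})(Ω₁) = +1.041302-0.000000i ; Y_{8,0}(Ω₂) = +0.262757+0.000000i ; Δ = +0.273609+0.000000i
  [+1]  conj(Y_{8,1})(Ω₁) = -0.291466+0.213810i ; Y_{8,1}(Ω₂) = -0.069255-0.165510i ; Δ = +0.055573+0.033433i
  [+2]  conj(Y_{8,2})(Ω₁) = +0.017883-0.056804i ; Y_{8,2}(Ω₂) = +0.189198-0.191940i ; Δ = -0.007520-0.014180i
  [+3]  conj(Y_{8,3})(Ω₁) = +0.002027+0.005958i ; Y_{8,3}(Ω₂) = -0.162764-0.065370i ; Δ = +0.000060-0.001102i
  [+4]  conj(Y_{8,4})(Ω₁) = -0.000388-0.000271i ; Y_{8,4}(Ω₂) = -0.004205-0.292232i ; Δ = -0.000078+0.000115i
  [+5]  conj(Y_{8,5})(Ω₁) = +0.000027-0.000001i ; Y_{8,5}(Ω₂) = -0.151750+0.066079i ; Δ = -0.000004+0.000002i
  [+6]  conj(Y_{8,6})(Ω₁) = -0.000001+0.000001i ; Y_{8,6}(Ω₂) = -0.247885-0.237410i ; Δ = +0.000000+0.000000i
  [+7]  conj(Y_{8,7})(Ω₁) = +0.000000-0.000000i ; Y_{8,7}(Ω₂) = -0.051283+0.133200i ; Δ = +0.000000+0.000000i
  [+8]  conj(Y_{8,8})(Ω₁) = +0.000000+0.000000i ; Y_{8,8}(Ω₂) = -0.505064+0.014539i ; Δ = -0.000000-0.000000i
Accumulated sum +0.369673+0.000000i; after 4π/(2l+1) scaling, +0.273262+0.000000i ⇒ P_8 = 0.273262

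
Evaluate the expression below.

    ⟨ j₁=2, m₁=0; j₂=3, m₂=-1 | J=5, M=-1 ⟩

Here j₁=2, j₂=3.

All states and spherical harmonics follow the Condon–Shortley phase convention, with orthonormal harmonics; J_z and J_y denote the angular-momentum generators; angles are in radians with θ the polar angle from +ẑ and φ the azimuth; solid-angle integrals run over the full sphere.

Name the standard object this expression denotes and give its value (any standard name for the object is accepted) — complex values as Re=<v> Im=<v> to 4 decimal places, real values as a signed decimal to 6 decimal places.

Clebsch–Gordan coefficient, +√(3/7) ≈ +0.654654

This is a Clebsch–Gordan (vector-coupling) coefficient.
√[11·0!4!6!/11! · 2!2!2!4!4!6!] = √(110592/7)
  +(−1)^0/∏(0,0,2,2,2,4)! = 1/192  (running 1/192)
⟨..|..⟩ = √(110592/7)·(1/192) = +0.654654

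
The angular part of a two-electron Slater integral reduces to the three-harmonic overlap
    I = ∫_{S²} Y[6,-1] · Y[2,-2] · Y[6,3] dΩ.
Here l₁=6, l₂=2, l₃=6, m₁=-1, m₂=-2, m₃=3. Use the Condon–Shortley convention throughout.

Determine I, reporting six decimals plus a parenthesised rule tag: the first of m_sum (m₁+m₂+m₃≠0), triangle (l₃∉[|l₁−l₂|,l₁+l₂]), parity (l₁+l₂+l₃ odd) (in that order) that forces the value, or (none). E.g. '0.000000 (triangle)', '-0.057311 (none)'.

0.177674 (none)

m-sum 0 ✓  L=14 even ✓  4≤6≤8 ✓
Π(2lᵢ+1) = 13×5×13 = 845
triangle coeff Δ(6,2,6) = 1/90090
Σ_t [0,2]: t=0:+1/69120 t=1:−1/14400 t=2:+1/69120 = -7/172800
(3j)²=14/715 [(6 2 6; 0 0 0)], sign=-1
Σ_t [0,0]: t=0:+1/120960 = 1/120960
(3j)²=24/1001 [(6 2 6; -1 -2 3)], sign=-1
⇒ 4πI² = 48/121
I = (+1)√(48/121/(4π)) = 0.17767364
No selection rule forces the value: the integral is nonzero (none).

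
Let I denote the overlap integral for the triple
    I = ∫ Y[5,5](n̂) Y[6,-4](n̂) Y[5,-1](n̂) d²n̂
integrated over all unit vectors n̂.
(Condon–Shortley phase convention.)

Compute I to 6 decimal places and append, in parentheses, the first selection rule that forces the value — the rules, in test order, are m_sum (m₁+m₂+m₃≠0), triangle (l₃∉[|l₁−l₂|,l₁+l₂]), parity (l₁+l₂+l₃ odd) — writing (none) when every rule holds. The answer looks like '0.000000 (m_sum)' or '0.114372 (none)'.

0.178246 (none)

Rules hold: Σm=0, L=16 even, 1≤5≤11.
N = 11·13·11 = 1573
Δ = 6!·4!·6!/17! = 1/28588560
Racah Σ t=1..5: t=1:−1/345600 t=2:+1/13824 t=3:−1/5184 t=4:+1/13824 t=5:−1/345600 = -7/129600
⇒ 3j(5 6 5; 0 0 0)² = 80/7293, sgn +1
Racah Σ t=0..0: t=0:+1/829440 = 1/829440
⇒ 3j(5 6 5; 5 -4 -1)² = 225/9724, sgn +1
4πI² = N·(3j₀)²·(3jₘ)² = 1500/3757
I = +1·√(0.399255/4π) = 0.17824613
No selection rule forces the value: the integral is nonzero (none).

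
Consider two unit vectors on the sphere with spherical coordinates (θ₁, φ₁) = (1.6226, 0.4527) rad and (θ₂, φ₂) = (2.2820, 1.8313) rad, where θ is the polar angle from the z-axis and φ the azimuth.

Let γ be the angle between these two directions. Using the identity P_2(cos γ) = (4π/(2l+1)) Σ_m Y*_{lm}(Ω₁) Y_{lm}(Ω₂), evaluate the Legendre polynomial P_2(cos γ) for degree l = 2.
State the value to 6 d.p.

-0.452306

Addition theorem: P_2(cos γ) = (4π/5) Σ_m Y*_{lm}(Ω₁) Y_{lm}(Ω₂), m = −2…2:
  [-2]  conj(Y_{2,-2})(Ω₁) = (0.237835, 0.303056) ; Y_{2,-2}(Ω₂) = (-0.192277, 0.110348) ; Δ = (-0.079172, -0.032026)
  [-1]  conj(Y_{2,-1})(Ω₁) = (-0.035925, -0.017474) ; Y_{2,-1}(Ω₂) = (0.098398, 0.369140) ; Δ = (0.002915, -0.014981)
  [+0]  conj(Y_{2,0})(Ω₁) = (-0.312855, -0.000000) ; Y_{2,0}(Ω₂) = (0.087752, 0.000000) ; Δ = (-0.027454, -0.000000)
  [+1]  conj(Y_{2,1})(Ω₁) = (0.035925, -0.017474) ; Y_{2,1}(Ω₂) = (-0.098398, 0.369140) ; Δ = (0.002915, 0.014981)
  [+2]  conj(Y_{2,2})(Ω₁) = (0.237835, -0.303056) ; Y_{2,2}(Ω₂) = (-0.192277, -0.110348) ; Δ = (-0.079172, 0.032026)
Σ over m = (-0.179967, 0.000000); ×(4π/5) → (-0.452306, 0.000000). Real part: -0.452306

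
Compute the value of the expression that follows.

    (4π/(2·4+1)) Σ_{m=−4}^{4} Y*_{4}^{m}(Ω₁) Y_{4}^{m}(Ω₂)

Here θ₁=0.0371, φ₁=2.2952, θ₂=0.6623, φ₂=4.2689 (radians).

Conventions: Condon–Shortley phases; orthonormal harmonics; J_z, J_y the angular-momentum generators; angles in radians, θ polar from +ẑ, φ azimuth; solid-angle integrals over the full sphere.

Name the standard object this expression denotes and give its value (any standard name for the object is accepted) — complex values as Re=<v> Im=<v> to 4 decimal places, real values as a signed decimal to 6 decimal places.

This sum is the spherical-harmonic addition theorem: it equals the Legendre polynomial P_l(cos γ) of the angle γ between the two directions.
Addition theorem: P_4(cos γ) = (4π/9) Σ_m Y*_{lm}(Ω₁) Y_{lm}(Ω₂), m = −4…4:
  m=-4: (-0.000001, 0.000000) × (-0.012767, 0.061977) = (-0.000000, -0.000000)  (running Σ = (-0.000000, -0.000000))
  m=-3: (0.000053, 0.000036) × (0.222922, -0.054631) = (0.000014, 0.000005)  (running Σ = (0.000014, 0.000005))
  m=-2: (-0.000335, -0.002736) × (-0.267957, -0.328784) = (-0.000810, 0.000844)  (running Σ = (-0.000796, 0.000849))
  m=-1: (-0.046370, 0.052402) × (-0.133189, 0.280368) = (-0.008516, -0.019980)  (running Σ = (-0.009312, -0.019131))
  m=0: (0.840470, -0.000000) × (-0.224369, 0.000000) = (-0.188575, 0.000000)  (running Σ = (-0.197887, -0.019131))
  m=1: (0.046370, 0.052402) × (0.133189, 0.280368) = (-0.008516, 0.019980)  (running Σ = (-0.206403, 0.000849))
  m=2: (-0.000335, 0.002736) × (-0.267957, 0.328784) = (-0.000810, -0.000844)  (running Σ = (-0.207213, 0.000005))
  m=3: (-0.000053, 0.000036) × (-0.222922, -0.054631) = (0.000014, -0.000005)  (running Σ = (-0.207199, -0.000000))
  m=4: (-0.000001, -0.000000) × (-0.012767, -0.061977) = (-0.000000, 0.000000)  (running Σ = (-0.207199, 0.000000))
Accumulated sum (-0.207199, 0.000000); after 4π/(2l+1) scaling, (-0.289305, 0.000000) ⇒ P_4 = -0.289305

Legendre polynomial (addition theorem), -0.289305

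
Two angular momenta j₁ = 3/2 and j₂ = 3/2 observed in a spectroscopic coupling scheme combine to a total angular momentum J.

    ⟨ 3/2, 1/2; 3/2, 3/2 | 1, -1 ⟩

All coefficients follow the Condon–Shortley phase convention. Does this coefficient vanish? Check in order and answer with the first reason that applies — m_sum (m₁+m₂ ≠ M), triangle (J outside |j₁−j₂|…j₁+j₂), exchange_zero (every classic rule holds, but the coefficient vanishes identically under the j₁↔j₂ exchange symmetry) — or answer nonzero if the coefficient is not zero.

m_sum

m-sum: m₁+m₂ = 1/2+3/2 = 2, M = -1  ✗ ⇒ coefficient is 0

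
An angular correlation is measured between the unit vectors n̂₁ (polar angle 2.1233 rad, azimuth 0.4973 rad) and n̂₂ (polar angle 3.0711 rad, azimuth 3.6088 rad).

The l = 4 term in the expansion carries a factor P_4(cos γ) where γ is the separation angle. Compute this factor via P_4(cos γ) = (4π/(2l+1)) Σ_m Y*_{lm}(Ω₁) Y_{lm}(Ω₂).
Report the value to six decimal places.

Summing Y*_{l m}(θ₁,φ₁)·Y_{l m}(θ₂,φ₂) over m ∈ [−4, 4]; prefactor 4π/(2·4+1) = 1.396263:
  m=-4: (-0.09439 + 0.21229j) × (-0.00000 - 0.00001j) = 0.00000 + 0.00000j  (running Σ = 0.00000 + 0.00000j)
  m=-3: (-0.03193 - 0.40389j) × (0.00007 - 0.00043j) = -0.00018 - 0.00002j  (running Σ = -0.00017 - 0.00002j)
  m=-2: (0.12256 + 0.18863j) × (0.00588 - 0.00796j) = 0.00222 + 0.00013j  (running Σ = 0.00205 + 0.00012j)
  m=-1: (0.19911 + 0.10808j) × (0.11768 - 0.05936j) = 0.02985 + 0.00090j  (running Σ = 0.03190 + 0.00102j)
  m=0: (-0.27587 + 0.00000j) × (0.82538 + 0.00000j) = -0.22770 + 0.00000j  (running Σ = -0.19580 + 0.00102j)
  m=1: (-0.19911 + 0.10808j) × (-0.11768 - 0.05936j) = 0.02985 - 0.00090j  (running Σ = -0.16596 + 0.00012j)
  m=2: (0.12256 - 0.18863j) × (0.00588 + 0.00796j) = 0.00222 - 0.00013j  (running Σ = -0.16373 - 0.00002j)
  m=3: (0.03193 - 0.40389j) × (-0.00007 - 0.00043j) = -0.00018 + 0.00002j  (running Σ = -0.16391 + 0.00000j)
  m=4: (-0.09439 - 0.21229j) × (-0.00000 + 0.00001j) = 0.00000 - 0.00000j  (running Σ = -0.16391 + 0.00000j)
Accumulated sum -0.16391 + 0.00000j; after 4π/(2l+1) scaling, -0.22886 + 0.00000j ⇒ P_4 = -0.228857

-0.228857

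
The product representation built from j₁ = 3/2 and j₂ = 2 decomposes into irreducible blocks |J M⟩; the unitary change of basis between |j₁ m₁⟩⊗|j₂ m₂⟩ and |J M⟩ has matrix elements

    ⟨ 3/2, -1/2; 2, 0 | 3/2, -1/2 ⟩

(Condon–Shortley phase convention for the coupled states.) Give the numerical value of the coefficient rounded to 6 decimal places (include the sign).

−√(1/5) = -0.447214

√[4·2!1!2!/6! · 1!2!2!2!1!2!] = √(16/45)
  +(−1)^1/∏(1,1,1,1,0,1)! = -1  (running -1)
  +(−1)^2/∏(2,0,0,0,1,2)! = 1/4  (running -3/4)
⟨..|..⟩ = √(16/45)·(-3/4) = -0.447214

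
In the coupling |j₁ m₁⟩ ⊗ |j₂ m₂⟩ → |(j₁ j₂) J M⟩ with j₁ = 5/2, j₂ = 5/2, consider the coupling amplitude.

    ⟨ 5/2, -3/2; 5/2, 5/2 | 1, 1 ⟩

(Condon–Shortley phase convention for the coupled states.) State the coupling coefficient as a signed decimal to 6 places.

j₁+j₂−J=4  J+j₁−j₂=1  J−j₁+j₂=1  j₁+j₂+J+1=7
(j₁±m₁, j₂±m₂, J±M) = (1,4,5,0,2,0)
P² = 576/7
sum k=4..4:
  [4] +1/24 = 1/24
S = 1/24
C² = P²·S² = 1/7 ; C = +0.377964

+√(1/7) ≈ +0.377964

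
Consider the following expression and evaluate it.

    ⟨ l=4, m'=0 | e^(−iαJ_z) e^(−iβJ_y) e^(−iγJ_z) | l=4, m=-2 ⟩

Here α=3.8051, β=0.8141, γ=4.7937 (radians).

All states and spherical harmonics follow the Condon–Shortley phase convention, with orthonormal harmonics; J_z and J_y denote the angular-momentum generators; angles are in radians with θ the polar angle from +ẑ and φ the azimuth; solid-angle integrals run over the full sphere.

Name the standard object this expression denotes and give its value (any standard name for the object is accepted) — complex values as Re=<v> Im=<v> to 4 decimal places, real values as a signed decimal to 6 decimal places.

Wigner D-matrix element, Re=-0.4742 Im=-0.0778

This is a Wigner D-matrix element — the rotation-matrix element ⟨l m'| R(α,β,γ) |l m⟩ in the angular-momentum basis.
First d^4_{0,-2}(β=0.8141), then the phase factors e^{-i(0)α} and e^{-i(-2)γ}:
With c≡cos(β/2)=0.918293 and s≡sin(β/2)=0.395902, N=[24·24·2·720]^{1/2}=910.735966
The bounds max(0,m−m')=0 and min(l+m,l−m')=2 give 3 terms
  k=0: (−1)^2·910.7360/(96)·0.9183^6·0.3959^2 = +0.891628
  k=1: (−1)^3·910.7360/(36)·0.9183^4·0.3959^4 = -0.441942
  k=2: (−1)^4·910.7360/(96)·0.9183^2·0.3959^6 = +0.030804
d^4_{0,-2}(0.8141) = +0.891628 -0.441942 +0.030804 = +0.480490
D = (+1.000000+0.000000i)·(+0.480490)·(-0.986806-0.161906i) = -0.474150-0.077794i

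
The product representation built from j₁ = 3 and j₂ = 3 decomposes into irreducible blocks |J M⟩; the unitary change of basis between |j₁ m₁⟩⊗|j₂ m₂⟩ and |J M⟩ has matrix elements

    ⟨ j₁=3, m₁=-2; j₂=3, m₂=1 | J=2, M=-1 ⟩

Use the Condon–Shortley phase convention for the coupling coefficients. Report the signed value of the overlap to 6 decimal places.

-0.422577  (= −√(5/28))

√[5·4!2!2!/9! · 1!5!4!2!1!3!] = √(320/7)
  +(−1)^3/∏(3,1,2,1,0,1)! = -1/12  (running -1/12)
  +(−1)^4/∏(4,0,1,0,1,2)! = 1/48  (running -1/16)
⟨..|..⟩ = √(320/7)·(-1/16) = -0.422577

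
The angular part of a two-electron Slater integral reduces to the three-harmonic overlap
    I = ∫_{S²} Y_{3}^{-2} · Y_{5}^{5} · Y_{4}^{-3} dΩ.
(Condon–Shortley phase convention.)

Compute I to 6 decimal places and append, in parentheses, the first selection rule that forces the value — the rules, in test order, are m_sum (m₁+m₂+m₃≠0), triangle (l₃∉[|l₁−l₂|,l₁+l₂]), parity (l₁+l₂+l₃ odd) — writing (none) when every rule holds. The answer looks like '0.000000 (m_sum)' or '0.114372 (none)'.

Checks pass: Σm=0; 12 even; l₃=4∈[2,8].
(2·3+1)(2·5+1)(2·4+1) = 693
Δ: 4! 2! 6! / 13! → 1/180180
sum: t=1:−1/576 t=2:+1/144 t=3:−1/576 = 1/288
3j²(3 5 4; 0 0 0) = Δ·Π!·Σ² = 20/1001  (sign +1)
sum: t=4:+1/17280 = 1/17280
3j²(3 5 4; -2 5 -3) = Δ·Π!·Σ² = 35/858  (sign -1)
combine: 4πI² = 693·20/1001·35/858 = 1050/1859
take √, sign -1: I = -0.21200691
No selection rule forces the value: the integral is nonzero (none).

-0.212007 (none)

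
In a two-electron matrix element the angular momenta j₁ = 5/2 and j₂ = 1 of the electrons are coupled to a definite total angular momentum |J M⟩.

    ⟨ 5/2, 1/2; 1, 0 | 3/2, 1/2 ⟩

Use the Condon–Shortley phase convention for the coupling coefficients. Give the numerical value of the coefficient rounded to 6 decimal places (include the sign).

−√(2/5) ≈ -0.632456

triangle: 2!*3!*0!/6! = 12/720
(j±m)!: 3!*2!*1!*1!*2!*1! = 24
prefactor² = (2J+1)*Δ*N² = 8/5
  k=1: −1/(1!*1!*1!*0!*2!*0!) = -1/2
Σ = -1/2  ⇒  CG² = 8/5*(-1/2)² = 2/5
CG = −√(2/5) = -0.632456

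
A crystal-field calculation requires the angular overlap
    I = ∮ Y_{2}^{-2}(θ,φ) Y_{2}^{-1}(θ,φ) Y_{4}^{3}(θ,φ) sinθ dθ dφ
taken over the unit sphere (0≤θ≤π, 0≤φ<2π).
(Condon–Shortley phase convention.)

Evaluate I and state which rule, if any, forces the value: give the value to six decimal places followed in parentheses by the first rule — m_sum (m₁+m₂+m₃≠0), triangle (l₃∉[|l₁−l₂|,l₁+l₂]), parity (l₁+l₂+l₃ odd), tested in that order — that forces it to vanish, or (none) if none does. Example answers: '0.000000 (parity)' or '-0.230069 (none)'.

m-sum 0 ✓  L=8 even ✓  0≤4≤4 ✓
Π(2lᵢ+1) = 5×5×9 = 225
triangle coeff Δ(2,2,4) = 1/630
Σ_t [0,0]: t=0:+1/16 = 1/16
(3j)²=2/35 [(2 2 4; 0 0 0)], sign=+1
Σ_t [0,0]: t=0:+1/144 = 1/144
(3j)²=1/18 [(2 2 4; -2 -1 3)], sign=-1
⇒ 4πI² = 5/7
I = (-1)√(5/7/(4π)) = -0.23841361
No selection rule forces the value: the integral is nonzero (none).

-0.238414 (none)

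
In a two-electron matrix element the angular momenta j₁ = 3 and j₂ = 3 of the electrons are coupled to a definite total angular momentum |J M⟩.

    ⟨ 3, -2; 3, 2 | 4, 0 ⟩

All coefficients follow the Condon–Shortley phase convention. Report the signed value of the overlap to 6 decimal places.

√[9·2!4!4!/11! · 1!5!5!1!4!4!] = √(165888/77)
  +(−1)^1/∏(1,1,4,4,0,0)! = -1/576  (running -1/576)
  +(−1)^2/∏(2,0,3,3,1,1)! = 1/72  (running 7/576)
⟨..|..⟩ = √(165888/77)·(7/576) = +0.564076

+√(7/22) = +0.564076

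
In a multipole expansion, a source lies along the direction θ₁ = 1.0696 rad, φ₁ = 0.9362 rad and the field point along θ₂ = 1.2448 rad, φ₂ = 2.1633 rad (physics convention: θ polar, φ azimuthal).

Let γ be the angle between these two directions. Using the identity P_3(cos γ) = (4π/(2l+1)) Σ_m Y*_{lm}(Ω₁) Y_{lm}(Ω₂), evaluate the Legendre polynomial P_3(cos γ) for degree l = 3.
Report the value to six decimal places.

Summing Y*_{l m}(θ₁,φ₁)·Y_{l m}(θ₂,φ₂) over m ∈ [−3, 3]; prefactor 4π/(2·3+1) = 1.795196:
  term(m=-3) = -0.08564 + 0.05130j   from Y*(Ω₁)=-0.26598 + 0.09199j, Y(Ω₂)=0.34716 - 0.07280j
  term(m=-2) = -0.08574 - 0.07039j   from Y*(Ω₁)=-0.11219 + 0.36063j, Y(Ω₂)=-0.11053 + 0.27214j
  term(m=-1) = -0.00220 + 0.00614j   from Y*(Ω₁)=0.02592 + 0.03521j, Y(Ω₂)=0.08330 + 0.12373j
  term(m=+0) = 0.09837 + 0.00000j   from Y*(Ω₁)=-0.33094 + 0.00000j, Y(Ω₂)=-0.29725 + 0.00000j
  term(m=+1) = -0.00220 - 0.00614j   from Y*(Ω₁)=-0.02592 + 0.03521j, Y(Ω₂)=-0.08330 + 0.12373j
  term(m=+2) = -0.08574 + 0.07039j   from Y*(Ω₁)=-0.11219 - 0.36063j, Y(Ω₂)=-0.11053 - 0.27214j
  term(m=+3) = -0.08564 - 0.05130j   from Y*(Ω₁)=0.26598 + 0.09199j, Y(Ω₂)=-0.34716 - 0.07280j
Accumulated sum -0.24879 + 0.00000j; after 4π/(2l+1) scaling, -0.44662 + 0.00000j ⇒ P_3 = -0.446619

-0.446619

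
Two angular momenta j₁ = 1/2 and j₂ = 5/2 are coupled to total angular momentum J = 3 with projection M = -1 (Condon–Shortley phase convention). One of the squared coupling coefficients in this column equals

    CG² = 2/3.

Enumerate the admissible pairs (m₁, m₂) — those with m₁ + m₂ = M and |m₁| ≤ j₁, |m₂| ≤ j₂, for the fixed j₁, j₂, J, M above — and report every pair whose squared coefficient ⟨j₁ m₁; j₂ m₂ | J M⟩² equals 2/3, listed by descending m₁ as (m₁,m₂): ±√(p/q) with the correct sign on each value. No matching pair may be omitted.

Admissible pairs with m₁+m₂ = M = -1: (-1/2,-1/2), (1/2,-3/2)
  (m₁,m₂)=(1/2,-3/2): CG² = 1/3, CG = +√(1/3)
  (m₁,m₂)=(-1/2,-1/2): CG² = 2/3, CG = +√(2/3)   ← matches the target
Pairs with CG² = 2/3: (-1/2,-1/2): +√(2/3)

(-1/2,-1/2): +√(2/3)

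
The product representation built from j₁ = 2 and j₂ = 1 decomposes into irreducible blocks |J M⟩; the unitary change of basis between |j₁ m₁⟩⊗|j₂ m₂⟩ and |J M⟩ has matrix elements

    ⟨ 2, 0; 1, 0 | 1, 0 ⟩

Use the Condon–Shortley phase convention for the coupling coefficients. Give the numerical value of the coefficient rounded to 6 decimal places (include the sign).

-0.632456

j₁+j₂−J=2  J+j₁−j₂=2  J−j₁+j₂=0  j₁+j₂+J+1=5
(j₁±m₁, j₂±m₂, J±M) = (2,2,1,1,1,1)
P² = 2/5
sum k=1..1:
  [1] −1/1 = -1
S = -1
C² = P²·S² = 2/5 ; C = -0.632456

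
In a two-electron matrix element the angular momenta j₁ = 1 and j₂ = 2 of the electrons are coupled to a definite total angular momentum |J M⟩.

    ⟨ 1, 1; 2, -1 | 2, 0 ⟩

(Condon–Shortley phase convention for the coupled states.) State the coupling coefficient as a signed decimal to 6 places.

+0.707107  (= +√(1/2))

triangle: 1!*1!*3!/6! = 6/720
(j±m)!: 2!*0!*1!*3!*2!*2! = 48
prefactor² = (2J+1)*Δ*N² = 2
  k=0: +1/(0!*1!*0!*1!*1!*2!) = 1/2
Σ = 1/2  ⇒  CG² = 2*(1/2)² = 1/2
CG = +√(1/2) = +0.707107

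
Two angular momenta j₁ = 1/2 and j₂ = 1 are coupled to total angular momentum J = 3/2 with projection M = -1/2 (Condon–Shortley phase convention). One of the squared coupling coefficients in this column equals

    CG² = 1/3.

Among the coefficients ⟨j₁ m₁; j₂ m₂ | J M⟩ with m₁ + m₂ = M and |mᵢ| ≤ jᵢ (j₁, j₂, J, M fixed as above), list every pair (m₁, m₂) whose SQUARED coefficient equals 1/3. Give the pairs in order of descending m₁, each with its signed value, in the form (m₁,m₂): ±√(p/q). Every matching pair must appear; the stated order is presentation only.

Admissible pairs with m₁+m₂ = M = -1/2: (-1/2,0), (1/2,-1)
  (m₁,m₂)=(1/2,-1): CG² = 1/3, CG = +√(1/3)   ← matches the target
  (m₁,m₂)=(-1/2,0): CG² = 2/3, CG = +√(2/3)
Pairs with CG² = 1/3: (1/2,-1): +√(1/3)

(1/2,-1): +√(1/3)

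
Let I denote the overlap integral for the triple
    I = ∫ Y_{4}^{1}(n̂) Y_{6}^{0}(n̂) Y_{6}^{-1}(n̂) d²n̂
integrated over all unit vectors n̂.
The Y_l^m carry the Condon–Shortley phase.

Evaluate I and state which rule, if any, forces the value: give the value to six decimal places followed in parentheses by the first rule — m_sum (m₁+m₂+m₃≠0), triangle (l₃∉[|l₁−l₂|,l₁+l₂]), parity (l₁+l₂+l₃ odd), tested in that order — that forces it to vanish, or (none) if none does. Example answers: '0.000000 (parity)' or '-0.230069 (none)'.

m-sum 0 ✓  L=16 even ✓  2≤6≤10 ✓
Π(2lᵢ+1) = 9×13×13 = 1521
triangle coeff Δ(4,6,6) = 1/15315300
Σ_t [0,4]: t=0:+1/829440 t=1:−1/25920 t=2:+1/9216 t=3:−1/25920 t=4:+1/829440 = 7/207360
(3j)²=28/2431 [(4 6 6; 0 0 0)], sign=+1
Σ_t [0,3]: t=0:+1/207360 t=1:−1/17280 t=2:+1/13824 t=3:−1/103680 = 1/103680
(3j)²=10/7293 [(4 6 6; 1 0 -1)], sign=-1
⇒ 4πI² = 840/34969
I = (-1)√(840/34969/(4π)) = -0.04372130
No selection rule forces the value: the integral is nonzero (none).

-0.043721 (none)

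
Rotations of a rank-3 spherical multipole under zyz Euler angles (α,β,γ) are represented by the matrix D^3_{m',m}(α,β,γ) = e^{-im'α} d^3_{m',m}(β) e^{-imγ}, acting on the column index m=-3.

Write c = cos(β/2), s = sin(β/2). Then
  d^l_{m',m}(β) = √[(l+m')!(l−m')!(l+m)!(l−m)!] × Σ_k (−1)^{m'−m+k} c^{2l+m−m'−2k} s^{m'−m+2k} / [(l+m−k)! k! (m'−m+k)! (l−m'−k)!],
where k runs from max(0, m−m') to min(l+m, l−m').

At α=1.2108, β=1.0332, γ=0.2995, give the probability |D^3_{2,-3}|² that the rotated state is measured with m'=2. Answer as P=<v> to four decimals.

P=0.0039

Split into d^3_{2,-3}(β=1.0332) × two z-phases.
Half-angle: c=0.869504, s=0.493927. N=√(120·1·1·720)=293.938769
The bounds max(0,m−m')=0 and min(l+m,l−m')=0 give 1 term
  k=0: (−1)^5·293.9388/(120)·0.8695^1·0.4939^5 = -0.062612
d^3_{2,-3}(1.0332) = -0.062612
|D^3_{2,-3}|² = |d^3_{2,-3}(β)|² = (-0.062612)² = 0.003920 (the z-rotation phases have unit modulus)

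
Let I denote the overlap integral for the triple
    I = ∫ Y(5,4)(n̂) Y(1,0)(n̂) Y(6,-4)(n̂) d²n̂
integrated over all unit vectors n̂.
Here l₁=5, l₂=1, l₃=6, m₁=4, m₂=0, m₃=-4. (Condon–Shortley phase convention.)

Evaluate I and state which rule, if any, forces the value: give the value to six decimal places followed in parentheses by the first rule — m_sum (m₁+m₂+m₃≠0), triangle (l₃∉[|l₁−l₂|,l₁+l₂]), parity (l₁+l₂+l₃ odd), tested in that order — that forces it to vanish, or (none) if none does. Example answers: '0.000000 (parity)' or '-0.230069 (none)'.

0.182727 (none)

Rules hold: Σm=0, L=12 even, 4≤6≤6.
N = 11·3·13 = 429
Δ = 0!·10!·2!/13! = 1/858
Racah Σ t=0..0: t=0:+1/14400 = 1/14400
⇒ 3j(5 1 6; 0 0 0)² = 6/143, sgn +1
Racah Σ t=0..0: t=0:+1/362880 = 1/362880
⇒ 3j(5 1 6; 4 0 -4)² = 10/429, sgn +1
4πI² = N·(3j₀)²·(3jₘ)² = 60/143
I = +1·√(0.41958/4π) = 0.18272698
No selection rule forces the value: the integral is nonzero (none).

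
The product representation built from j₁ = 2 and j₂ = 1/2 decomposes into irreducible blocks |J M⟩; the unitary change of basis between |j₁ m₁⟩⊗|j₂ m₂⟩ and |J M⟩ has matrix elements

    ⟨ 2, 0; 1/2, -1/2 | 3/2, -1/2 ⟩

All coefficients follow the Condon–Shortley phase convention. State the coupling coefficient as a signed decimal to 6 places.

+√(2/5) ≈ +0.632456

j₁+j₂−J=1  J+j₁−j₂=3  J−j₁+j₂=0  j₁+j₂+J+1=5
(j₁±m₁, j₂±m₂, J±M) = (2,2,0,1,1,2)
P² = 8/5
sum k=0..0:
  [0] +1/2 = 1/2
S = 1/2
C² = P²·S² = 2/5 ; C = +0.632456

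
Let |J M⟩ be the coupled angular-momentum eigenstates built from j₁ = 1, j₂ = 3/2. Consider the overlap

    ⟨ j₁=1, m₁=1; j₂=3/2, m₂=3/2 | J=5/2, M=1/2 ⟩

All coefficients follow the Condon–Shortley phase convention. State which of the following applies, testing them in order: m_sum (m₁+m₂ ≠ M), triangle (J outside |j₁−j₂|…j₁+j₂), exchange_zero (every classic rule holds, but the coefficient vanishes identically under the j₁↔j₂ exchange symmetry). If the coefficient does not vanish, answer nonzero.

m-sum: m₁+m₂ = 1+3/2 = 5/2, M = 1/2  ✗ ⇒ coefficient is 0

m_sum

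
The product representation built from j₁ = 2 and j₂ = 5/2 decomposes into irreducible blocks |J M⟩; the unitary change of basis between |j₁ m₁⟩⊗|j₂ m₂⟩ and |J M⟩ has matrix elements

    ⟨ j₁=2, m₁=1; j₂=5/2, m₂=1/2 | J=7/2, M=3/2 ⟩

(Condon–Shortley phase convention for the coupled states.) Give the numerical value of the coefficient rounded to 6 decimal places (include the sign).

+√(2/21) ≈ +0.308607

j₁+j₂−J=1  J+j₁−j₂=3  J−j₁+j₂=4  j₁+j₂+J+1=9
(j₁±m₁, j₂±m₂, J±M) = (3,1,3,2,5,2)
P² = 384/7
sum k=0..1:
  [0] +1/12 = 1/12
  [1] −1/24 = -1/24
S = 1/24
C² = P²·S² = 2/21 ; C = +0.308607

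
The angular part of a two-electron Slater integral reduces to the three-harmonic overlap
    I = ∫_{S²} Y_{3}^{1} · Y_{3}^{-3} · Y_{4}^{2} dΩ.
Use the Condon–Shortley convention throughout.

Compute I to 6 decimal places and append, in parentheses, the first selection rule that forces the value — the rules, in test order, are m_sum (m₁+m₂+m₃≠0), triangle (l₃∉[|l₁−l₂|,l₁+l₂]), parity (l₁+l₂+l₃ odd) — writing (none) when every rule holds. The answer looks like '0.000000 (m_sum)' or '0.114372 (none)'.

-0.188451 (none)

Checks pass: Σm=0; 10 even; l₃=4∈[0,6].
(2·3+1)(2·3+1)(2·4+1) = 441
Δ: 2! 4! 4! / 11! → 1/34650
sum: t=0:+1/72 t=1:−1/16 t=2:+1/72 = -5/144
3j²(3 3 4; 0 0 0) = Δ·Π!·Σ² = 2/77  (sign -1)
sum: t=0:+1/192 = 1/192
3j²(3 3 4; 1 -3 2) = Δ·Π!·Σ² = 3/77  (sign +1)
combine: 4πI² = 441·2/77·3/77 = 54/121
take √, sign -1: I = -0.18845135
No selection rule forces the value: the integral is nonzero (none).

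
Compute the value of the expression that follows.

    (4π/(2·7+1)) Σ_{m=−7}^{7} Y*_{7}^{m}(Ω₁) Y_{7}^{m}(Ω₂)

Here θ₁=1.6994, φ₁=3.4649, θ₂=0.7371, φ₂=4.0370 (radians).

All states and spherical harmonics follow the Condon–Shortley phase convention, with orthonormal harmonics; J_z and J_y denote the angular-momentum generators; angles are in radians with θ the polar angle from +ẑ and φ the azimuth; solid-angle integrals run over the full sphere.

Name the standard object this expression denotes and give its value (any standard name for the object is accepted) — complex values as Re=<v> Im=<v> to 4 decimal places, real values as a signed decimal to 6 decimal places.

Legendre polynomial (addition theorem), +0.147853

This sum is the spherical-harmonic addition theorem: it equals the Legendre polynomial P_l(cos γ) of the angle γ between the two directions.
Addition theorem: P_7(cos γ) = (4π/15) Σ_m Y*_{lm}(Ω₁) Y_{lm}(Ω₂), m = −7…7:
  m=-7: Y*=0.30120 - 0.36320j  Y=-0.03099 - 0.00048j  product -0.00951 + 0.01111j
  m=-6: Y*=0.08236 - 0.21293j  Y=0.07832 + 0.10091j  product 0.02794 - 0.00837j
  m=-5: Y*=-0.01265 + 0.27647j  Y=0.07192 - 0.29991j  product 0.08200 + 0.02368j
  m=-4: Y*=0.06951 + 0.24396j  Y=-0.41408 + 0.19496j  product -0.07635 - 0.08747j
  m=-3: Y*=-0.11916 - 0.17385j  Y=0.29555 + 0.14473j  product -0.01006 - 0.06863j
  m=-2: Y*=-0.20839 - 0.15730j  Y=0.02657 + 0.11880j  product 0.01315 - 0.02894j
  m=-1: Y*=0.17488 + 0.05860j  Y=0.24362 - 0.30412j  product 0.06042 - 0.03891j
  m=+0: Y*=0.26276 + 0.00000j  Y=0.00483 + 0.00000j  product 0.00127 + 0.00000j
  m=+1: Y*=-0.17488 + 0.05860j  Y=-0.24362 - 0.30412j  product 0.06042 + 0.03891j
  m=+2: Y*=-0.20839 + 0.15730j  Y=0.02657 - 0.11880j  product 0.01315 + 0.02894j
  m=+3: Y*=0.11916 - 0.17385j  Y=-0.29555 + 0.14473j  product -0.01006 + 0.06863j
  m=+4: Y*=0.06951 - 0.24396j  Y=-0.41408 - 0.19496j  product -0.07635 + 0.08747j
  m=+5: Y*=0.01265 + 0.27647j  Y=-0.07192 - 0.29991j  product 0.08200 - 0.02368j
  m=+6: Y*=0.08236 + 0.21293j  Y=0.07832 - 0.10091j  product 0.02794 + 0.00837j
  m=+7: Y*=-0.30120 - 0.36320j  Y=0.03099 - 0.00048j  product -0.00951 - 0.01111j
Accumulated sum 0.17649 - 0.00000j; after 4π/(2l+1) scaling, 0.14785 - 0.00000j ⇒ P_7 = 0.147853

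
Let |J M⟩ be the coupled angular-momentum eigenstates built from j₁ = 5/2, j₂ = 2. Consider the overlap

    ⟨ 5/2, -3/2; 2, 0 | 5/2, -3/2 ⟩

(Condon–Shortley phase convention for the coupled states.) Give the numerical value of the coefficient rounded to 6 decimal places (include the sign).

√[6·2!3!2!/8! · 1!4!2!2!1!4!] = √(288/35)
  +(−1)^1/∏(1,1,3,1,0,1)! = -1/6  (running -1/6)
  +(−1)^2/∏(2,0,2,0,1,2)! = 1/8  (running -1/24)
⟨..|..⟩ = √(288/35)·(-1/24) = -0.119523

−√(1/70) ≈ -0.119523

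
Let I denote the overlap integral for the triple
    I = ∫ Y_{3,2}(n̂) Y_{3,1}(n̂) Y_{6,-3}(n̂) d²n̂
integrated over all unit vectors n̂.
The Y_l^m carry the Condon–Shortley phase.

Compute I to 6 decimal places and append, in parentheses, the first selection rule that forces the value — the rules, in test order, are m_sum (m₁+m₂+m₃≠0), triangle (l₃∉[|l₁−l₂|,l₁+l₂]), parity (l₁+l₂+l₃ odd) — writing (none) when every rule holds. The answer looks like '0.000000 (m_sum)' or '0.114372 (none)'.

-0.230476 (none)

Checks pass: Σm=0; 12 even; l₃=6∈[0,6].
(2·3+1)(2·3+1)(2·6+1) = 637
Δ: 0! 6! 6! / 13! → 1/12012
sum: t=0:+1/1296 = 1/1296
3j²(3 3 6; 0 0 0) = Δ·Π!·Σ² = 100/3003  (sign +1)
sum: t=0:+1/5760 = 1/5760
3j²(3 3 6; 2 1 -3) = Δ·Π!·Σ² = 9/286  (sign -1)
combine: 4πI² = 637·100/3003·9/286 = 1050/1573
take √, sign -1: I = -0.23047581
No selection rule forces the value: the integral is nonzero (none).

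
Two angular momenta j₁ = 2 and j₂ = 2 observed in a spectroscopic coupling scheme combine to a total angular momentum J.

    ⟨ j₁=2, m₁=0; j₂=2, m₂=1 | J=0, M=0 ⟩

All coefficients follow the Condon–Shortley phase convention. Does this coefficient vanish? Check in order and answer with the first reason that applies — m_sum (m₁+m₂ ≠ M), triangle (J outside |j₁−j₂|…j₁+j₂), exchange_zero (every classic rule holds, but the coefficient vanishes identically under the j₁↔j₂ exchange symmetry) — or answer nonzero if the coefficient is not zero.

m_sum

m-sum: m₁+m₂ = 0+1 = 1, M = 0  ✗ ⇒ coefficient is 0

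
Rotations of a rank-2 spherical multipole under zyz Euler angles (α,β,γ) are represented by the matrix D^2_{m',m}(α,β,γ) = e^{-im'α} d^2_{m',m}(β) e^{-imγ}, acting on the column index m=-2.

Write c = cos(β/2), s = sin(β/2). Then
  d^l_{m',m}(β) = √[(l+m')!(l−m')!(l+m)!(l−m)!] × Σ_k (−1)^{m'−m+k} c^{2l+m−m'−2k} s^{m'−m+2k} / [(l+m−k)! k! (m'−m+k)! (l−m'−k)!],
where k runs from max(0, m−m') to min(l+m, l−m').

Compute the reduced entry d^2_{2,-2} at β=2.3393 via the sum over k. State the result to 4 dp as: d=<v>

d^2_{2,-2}(β=2.3393) via the finite sum:
Half-angle: c=0.390474, s=0.920614. N=√(24·1·1·24)=24.000000
k∈{0} keeps every argument non-negative
  k=0: (−1)^4·24.0000/(24)·0.3905^0·0.9206^4 = +0.718307
d^2_{2,-2}(2.3393) = +0.718307

d=0.7183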